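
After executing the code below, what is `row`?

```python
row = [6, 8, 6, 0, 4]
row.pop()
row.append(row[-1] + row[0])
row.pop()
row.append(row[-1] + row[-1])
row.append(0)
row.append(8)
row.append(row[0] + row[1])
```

[6, 8, 6, 0, 0, 0, 8, 14]

pop() removes 4 → [6, 8, 6, 0]
append row[-1]+row[0] = 0+6 = 6 → [6, 8, 6, 0, 6]
pop() removes 6 → [6, 8, 6, 0]
append row[-1]+row[-1] = 0+0 = 0 → [6, 8, 6, 0, 0]
append 0 → [6, 8, 6, 0, 0, 0]
append 8 → [6, 8, 6, 0, 0, 0, 8]
append row[0]+row[1] = 6+8 = 14 → [6, 8, 6, 0, 0, 0, 8, 14]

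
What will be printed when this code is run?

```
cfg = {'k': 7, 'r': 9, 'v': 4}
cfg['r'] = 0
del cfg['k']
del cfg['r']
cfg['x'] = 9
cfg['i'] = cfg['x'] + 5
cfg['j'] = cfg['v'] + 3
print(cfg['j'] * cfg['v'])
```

cfg['r'] = 0 → {'k': 7, 'r': 0, 'v': 4}
del 'k' → {'r': 0, 'v': 4}
del 'r' → {'v': 4}
cfg['x'] = 9 → {'v': 4, 'x': 9}
cfg['i'] = cfg['x']+5 = 14 → {'v': 4, 'x': 9, 'i': 14}
cfg['j'] = cfg['v']+3 = 7 → {'v': 4, 'x': 9, 'i': 14, 'j': 7}
cfg['j']*cfg['v'] = 7*4 = 28

28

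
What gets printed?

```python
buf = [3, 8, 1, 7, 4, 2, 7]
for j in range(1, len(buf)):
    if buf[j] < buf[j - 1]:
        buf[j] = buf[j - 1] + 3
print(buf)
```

j=1: 8>=3, unchanged → [3, 8, 1, 7, 4, 2, 7]
j=2: 1<8, buf[2] = 8+3 = 11 → [3, 8, 11, 7, 4, 2, 7]
j=3: 7<11, buf[3] = 11+3 = 14 → [3, 8, 11, 14, 4, 2, 7]
j=4: 4<14, buf[4] = 14+3 = 17 → [3, 8, 11, 14, 17, 2, 7]
j=5: 2<17, buf[5] = 17+3 = 20 → [3, 8, 11, 14, 17, 20, 7]
j=6: 7<20, buf[6] = 20+3 = 23 → [3, 8, 11, 14, 17, 20, 23]

[3, 8, 11, 14, 17, 20, 23]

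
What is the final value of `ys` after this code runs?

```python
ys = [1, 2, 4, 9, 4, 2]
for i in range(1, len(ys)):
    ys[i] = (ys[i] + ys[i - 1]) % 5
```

[1, 3, 2, 1, 0, 2]

i=1: ys[1] = (2+1)%5 = 3 → [1, 3, 4, 9, 4, 2]
i=2: ys[2] = (4+3)%5 = 2 → [1, 3, 2, 9, 4, 2]
i=3: ys[3] = (9+2)%5 = 1 → [1, 3, 2, 1, 4, 2]
i=4: ys[4] = (4+1)%5 = 0 → [1, 3, 2, 1, 0, 2]
i=5: ys[5] = (2+0)%5 = 2 → [1, 3, 2, 1, 0, 2]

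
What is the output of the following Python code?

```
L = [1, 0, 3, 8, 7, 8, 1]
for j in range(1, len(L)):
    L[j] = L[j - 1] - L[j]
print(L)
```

j=1: L[1] = 1-0 = 1 → [1, 1, 3, 8, 7, 8, 1]
j=2: L[2] = 1-3 = -2 → [1, 1, -2, 8, 7, 8, 1]
j=3: L[3] = (-2)-8 = -10 → [1, 1, -2, -10, 7, 8, 1]
j=4: L[4] = (-10)-7 = -17 → [1, 1, -2, -10, -17, 8, 1]
j=5: L[5] = (-17)-8 = -25 → [1, 1, -2, -10, -17, -25, 1]
j=6: L[6] = (-25)-1 = -26 → [1, 1, -2, -10, -17, -25, -26]

[1, 1, -2, -10, -17, -25, -26]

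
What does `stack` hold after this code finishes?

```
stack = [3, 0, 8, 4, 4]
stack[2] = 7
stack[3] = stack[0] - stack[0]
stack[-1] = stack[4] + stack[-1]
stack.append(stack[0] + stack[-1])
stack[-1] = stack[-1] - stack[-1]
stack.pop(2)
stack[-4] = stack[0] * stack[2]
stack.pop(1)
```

stack[2] = 7 → [3, 0, 7, 4, 4]
stack[3] = stack[0]-stack[0] = 3-3 = 0 → [3, 0, 7, 0, 4]
stack[-1] = stack[4]+stack[-1] = 4+4 = 8 → [3, 0, 7, 0, 8]
append stack[0]+stack[-1] = 3+8 = 11 → [3, 0, 7, 0, 8, 11]
stack[-1] = stack[-1]-stack[-1] = 11-11 = 0 → [3, 0, 7, 0, 8, 0]
pop(2) removes 7 → [3, 0, 0, 8, 0]
stack[-4] = stack[0]*stack[2] = 3*0 = 0 → [3, 0, 0, 8, 0]
pop(1) removes 0 → [3, 0, 8, 0]

[3, 0, 8, 0]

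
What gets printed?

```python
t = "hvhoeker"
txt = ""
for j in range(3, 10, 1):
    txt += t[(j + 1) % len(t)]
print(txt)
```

j=3: add t[4]='e' → 'e'
j=4: add t[5]='k' → 'ek'
j=5: add t[6]='e' → 'eke'
j=6: add t[7]='r' → 'eker'
j=7: add t[0]='h' → 'ekerh'
j=8: add t[1]='v' → 'ekerhv'
j=9: add t[2]='h' → 'ekerhvh'

ekerhvh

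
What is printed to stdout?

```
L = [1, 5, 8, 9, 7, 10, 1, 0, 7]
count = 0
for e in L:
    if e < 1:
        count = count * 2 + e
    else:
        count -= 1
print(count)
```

e=1: not <1, count = 0-1 = -1
e=5: not <1, count = (-1)-1 = -2
e=8: not <1, count = (-2)-1 = -3
e=9: not <1, count = (-3)-1 = -4
e=7: not <1, count = (-4)-1 = -5
e=10: not <1, count = (-5)-1 = -6
e=1: not <1, count = (-6)-1 = -7
e=0: <1, count = (-7)*2+0 = -14
e=7: not <1, count = (-14)-1 = -15

-15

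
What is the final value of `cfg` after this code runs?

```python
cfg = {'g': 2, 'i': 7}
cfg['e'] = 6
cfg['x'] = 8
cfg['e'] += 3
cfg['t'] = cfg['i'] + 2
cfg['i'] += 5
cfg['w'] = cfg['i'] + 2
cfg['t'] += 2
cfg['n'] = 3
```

cfg['e'] = 6 → {'g': 2, 'i': 7, 'e': 6}
cfg['x'] = 8 → {'g': 2, 'i': 7, 'e': 6, 'x': 8}
cfg['e'] = 6+3 = 9 → {'g': 2, 'i': 7, 'e': 9, 'x': 8}
cfg['t'] = cfg['i']+2 = 9 → {'g': 2, 'i': 7, 'e': 9, 'x': 8, 't': 9}
cfg['i'] = 7+5 = 12 → {'g': 2, 'i': 12, 'e': 9, 'x': 8, 't': 9}
cfg['w'] = cfg['i']+2 = 14 → {'g': 2, 'i': 12, 'e': 9, 'x': 8, 't': 9, 'w': 14}
cfg['t'] = 9+2 = 11 → {'g': 2, 'i': 12, 'e': 9, 'x': 8, 't': 11, 'w': 14}
cfg['n'] = 3 → {'g': 2, 'i': 12, 'e': 9, 'x': 8, 't': 11, 'w': 14, 'n': 3}

{'g': 2, 'i': 12, 'e': 9, 'x': 8, 't': 11, 'w': 14, 'n': 3}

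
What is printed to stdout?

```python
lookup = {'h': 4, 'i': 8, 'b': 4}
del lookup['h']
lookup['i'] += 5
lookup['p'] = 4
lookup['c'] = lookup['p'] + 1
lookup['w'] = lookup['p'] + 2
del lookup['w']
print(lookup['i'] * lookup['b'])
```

52

del 'h' → {'i': 8, 'b': 4}
lookup['i'] = 8+5 = 13 → {'i': 13, 'b': 4}
lookup['p'] = 4 → {'i': 13, 'b': 4, 'p': 4}
lookup['c'] = lookup['p']+1 = 5 → {'i': 13, 'b': 4, 'p': 4, 'c': 5}
lookup['w'] = lookup['p']+2 = 6 → {'i': 13, 'b': 4, 'p': 4, 'c': 5, 'w': 6}
del 'w' → {'i': 13, 'b': 4, 'p': 4, 'c': 5}
lookup['i']*lookup['b'] = 13*4 = 52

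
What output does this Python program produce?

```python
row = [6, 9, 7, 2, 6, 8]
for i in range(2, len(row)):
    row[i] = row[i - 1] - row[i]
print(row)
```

[6, 9, 2, 0, -6, -14]

i=2: row[2] = 9-7 = 2 → [6, 9, 2, 2, 6, 8]
i=3: row[3] = 2-2 = 0 → [6, 9, 2, 0, 6, 8]
i=4: row[4] = 0-6 = -6 → [6, 9, 2, 0, -6, 8]
i=5: row[5] = (-6)-8 = -14 → [6, 9, 2, 0, -6, -14]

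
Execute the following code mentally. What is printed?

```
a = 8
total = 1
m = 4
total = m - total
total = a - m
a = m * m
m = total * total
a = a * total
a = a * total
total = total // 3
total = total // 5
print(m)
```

total = 4-1 = 3
total = 8-4 = 4
a = 4*4 = 16
m = 4*4 = 16
a = 16*4 = 64
a = 64*4 = 256
total = 4//3 = 1
total = 1//5 = 0

16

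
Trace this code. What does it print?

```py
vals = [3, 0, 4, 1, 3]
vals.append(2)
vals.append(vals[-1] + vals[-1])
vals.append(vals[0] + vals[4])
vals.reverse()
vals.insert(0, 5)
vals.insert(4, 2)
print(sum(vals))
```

30

append 2 → [3, 0, 4, 1, 3, 2]
append vals[-1]+vals[-1] = 2+2 = 4 → [3, 0, 4, 1, 3, 2, 4]
append vals[0]+vals[4] = 3+3 = 6 → [3, 0, 4, 1, 3, 2, 4, 6]
reverse → [6, 4, 2, 3, 1, 4, 0, 3]
insert 5 at 0 → [5, 6, 4, 2, 3, 1, 4, 0, 3]
insert 2 at 4 → [5, 6, 4, 2, 2, 3, 1, 4, 0, 3]
sum = 30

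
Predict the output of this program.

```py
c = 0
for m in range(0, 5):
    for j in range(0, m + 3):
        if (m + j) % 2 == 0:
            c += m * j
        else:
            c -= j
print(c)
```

69

m=0,j=0: even sum, c = 0+0 = 0
m=0,j=1: odd sum, c = 0-1 = -1
m=0,j=2: even sum, c = (-1)+0 = -1
m=1,j=0: odd sum, c = (-1)-0 = -1
m=1,j=1: even sum, c = (-1)+1 = 0
m=1,j=2: odd sum, c = 0-2 = -2
m=1,j=3: even sum, c = (-2)+3 = 1
m=2,j=0: even sum, c = 1+0 = 1
m=2,j=1: odd sum, c = 1-1 = 0
m=2,j=2: even sum, c = 0+4 = 4
m=2,j=3: odd sum, c = 4-3 = 1
m=2,j=4: even sum, c = 1+8 = 9
m=3,j=0: odd sum, c = 9-0 = 9
m=3,j=1: even sum, c = 9+3 = 12
m=3,j=2: odd sum, c = 12-2 = 10
m=3,j=3: even sum, c = 10+9 = 19
m=3,j=4: odd sum, c = 19-4 = 15
m=3,j=5: even sum, c = 15+15 = 30
m=4,j=0: even sum, c = 30+0 = 30
m=4,j=1: odd sum, c = 30-1 = 29
m=4,j=2: even sum, c = 29+8 = 37
m=4,j=3: odd sum, c = 37-3 = 34
m=4,j=4: even sum, c = 34+16 = 50
m=4,j=5: odd sum, c = 50-5 = 45
m=4,j=6: even sum, c = 45+24 = 69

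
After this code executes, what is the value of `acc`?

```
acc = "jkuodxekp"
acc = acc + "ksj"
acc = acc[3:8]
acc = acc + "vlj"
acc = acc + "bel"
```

+ 'ksj' → 'jkuodxekpksj'
slice [3:8] → 'odxek'
+ 'vlj' → 'odxekvlj'
+ 'bel' → 'odxekvljbel'

'odxekvljbel'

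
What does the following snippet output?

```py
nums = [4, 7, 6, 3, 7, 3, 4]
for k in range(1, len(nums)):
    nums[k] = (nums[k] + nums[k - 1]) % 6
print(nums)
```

[4, 5, 5, 2, 3, 0, 4]

k=1: nums[1] = (7+4)%6 = 5 → [4, 5, 6, 3, 7, 3, 4]
k=2: nums[2] = (6+5)%6 = 5 → [4, 5, 5, 3, 7, 3, 4]
k=3: nums[3] = (3+5)%6 = 2 → [4, 5, 5, 2, 7, 3, 4]
k=4: nums[4] = (7+2)%6 = 3 → [4, 5, 5, 2, 3, 3, 4]
k=5: nums[5] = (3+3)%6 = 0 → [4, 5, 5, 2, 3, 0, 4]
k=6: nums[6] = (4+0)%6 = 4 → [4, 5, 5, 2, 3, 0, 4]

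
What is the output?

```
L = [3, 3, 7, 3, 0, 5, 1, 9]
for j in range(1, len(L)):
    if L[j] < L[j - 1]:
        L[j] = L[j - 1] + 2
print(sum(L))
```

j=1: 3>=3, unchanged → [3, 3, 7, 3, 0, 5, 1, 9]
j=2: 7>=3, unchanged → [3, 3, 7, 3, 0, 5, 1, 9]
j=3: 3<7, L[3] = 7+2 = 9 → [3, 3, 7, 9, 0, 5, 1, 9]
j=4: 0<9, L[4] = 9+2 = 11 → [3, 3, 7, 9, 11, 5, 1, 9]
j=5: 5<11, L[5] = 11+2 = 13 → [3, 3, 7, 9, 11, 13, 1, 9]
j=6: 1<13, L[6] = 13+2 = 15 → [3, 3, 7, 9, 11, 13, 15, 9]
j=7: 9<15, L[7] = 15+2 = 17 → [3, 3, 7, 9, 11, 13, 15, 17]
sum = 78

78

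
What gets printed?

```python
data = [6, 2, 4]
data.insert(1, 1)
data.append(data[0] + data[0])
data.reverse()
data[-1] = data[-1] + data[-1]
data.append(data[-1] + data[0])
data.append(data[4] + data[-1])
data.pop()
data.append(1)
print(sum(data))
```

56

insert 1 at 1 → [6, 1, 2, 4]
append data[0]+data[0] = 6+6 = 12 → [6, 1, 2, 4, 12]
reverse → [12, 4, 2, 1, 6]
data[-1] = data[-1]+data[-1] = 6+6 = 12 → [12, 4, 2, 1, 12]
append data[-1]+data[0] = 12+12 = 24 → [12, 4, 2, 1, 12, 24]
append data[4]+data[-1] = 12+24 = 36 → [12, 4, 2, 1, 12, 24, 36]
pop() removes 36 → [12, 4, 2, 1, 12, 24]
append 1 → [12, 4, 2, 1, 12, 24, 1]
sum = 56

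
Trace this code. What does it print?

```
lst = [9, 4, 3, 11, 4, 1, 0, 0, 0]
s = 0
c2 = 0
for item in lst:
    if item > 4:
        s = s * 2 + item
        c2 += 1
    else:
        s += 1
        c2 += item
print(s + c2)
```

52

item=9: >4, s = 0*2+9 = 9; c2=1
item=4: not >4, s = 9+1 = 10; c2=5
item=3: not >4, s = 10+1 = 11; c2=8
item=11: >4, s = 11*2+11 = 33; c2=9
item=4: not >4, s = 33+1 = 34; c2=13
item=1: not >4, s = 34+1 = 35; c2=14
item=0: not >4, s = 35+1 = 36; c2=14
item=0: not >4, s = 36+1 = 37; c2=14
item=0: not >4, s = 37+1 = 38; c2=14
s+c2 = 38+14 = 52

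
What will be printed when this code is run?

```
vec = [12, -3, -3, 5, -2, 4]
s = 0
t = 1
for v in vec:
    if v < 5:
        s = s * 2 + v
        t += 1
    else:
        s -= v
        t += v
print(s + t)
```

-226

v=12: not <5, s = 0-12 = -12; t=13
v=-3: <5, s = (-12)*2+(-3) = -27; t=14
v=-3: <5, s = (-27)*2+(-3) = -57; t=15
v=5: not <5, s = (-57)-5 = -62; t=20
v=-2: <5, s = (-62)*2+(-2) = -126; t=21
v=4: <5, s = (-126)*2+4 = -248; t=22
s+t = (-248)+22 = -226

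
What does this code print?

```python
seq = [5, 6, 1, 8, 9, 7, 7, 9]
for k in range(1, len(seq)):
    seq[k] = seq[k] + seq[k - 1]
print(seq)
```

[5, 11, 12, 20, 29, 36, 43, 52]

k=1: seq[1] = 6+5 = 11 → [5, 11, 1, 8, 9, 7, 7, 9]
k=2: seq[2] = 1+11 = 12 → [5, 11, 12, 8, 9, 7, 7, 9]
k=3: seq[3] = 8+12 = 20 → [5, 11, 12, 20, 9, 7, 7, 9]
k=4: seq[4] = 9+20 = 29 → [5, 11, 12, 20, 29, 7, 7, 9]
k=5: seq[5] = 7+29 = 36 → [5, 11, 12, 20, 29, 36, 7, 9]
k=6: seq[6] = 7+36 = 43 → [5, 11, 12, 20, 29, 36, 43, 9]
k=7: seq[7] = 9+43 = 52 → [5, 11, 12, 20, 29, 36, 43, 52]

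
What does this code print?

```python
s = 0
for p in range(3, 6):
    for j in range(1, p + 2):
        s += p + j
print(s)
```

p=3,j=1: s = 0+4 = 4
p=3,j=2: s = 4+5 = 9
p=3,j=3: s = 9+6 = 15
p=3,j=4: s = 15+7 = 22
p=4,j=1: s = 22+5 = 27
p=4,j=2: s = 27+6 = 33
p=4,j=3: s = 33+7 = 40
p=4,j=4: s = 40+8 = 48
p=4,j=5: s = 48+9 = 57
p=5,j=1: s = 57+6 = 63
p=5,j=2: s = 63+7 = 70
p=5,j=3: s = 70+8 = 78
p=5,j=4: s = 78+9 = 87
p=5,j=5: s = 87+10 = 97
p=5,j=6: s = 97+11 = 108

108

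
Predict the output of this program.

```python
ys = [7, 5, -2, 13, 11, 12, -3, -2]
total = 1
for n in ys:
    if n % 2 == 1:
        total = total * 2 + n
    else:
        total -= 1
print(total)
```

n=7: odd, total = 1*2+7 = 9
n=5: odd, total = 9*2+5 = 23
n=-2: not odd, total = 23-1 = 22
n=13: odd, total = 22*2+13 = 57
n=11: odd, total = 57*2+11 = 125
n=12: not odd, total = 125-1 = 124
n=-3: odd, total = 124*2+(-3) = 245
n=-2: not odd, total = 245-1 = 244

244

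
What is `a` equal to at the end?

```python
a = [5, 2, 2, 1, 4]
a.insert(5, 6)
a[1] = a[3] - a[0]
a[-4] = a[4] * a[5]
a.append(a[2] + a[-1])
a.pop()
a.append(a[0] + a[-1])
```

insert 6 at 5 → [5, 2, 2, 1, 4, 6]
a[1] = a[3]-a[0] = 1-5 = -4 → [5, -4, 2, 1, 4, 6]
a[-4] = a[4]*a[5] = 4*6 = 24 → [5, -4, 24, 1, 4, 6]
append a[2]+a[-1] = 24+6 = 30 → [5, -4, 24, 1, 4, 6, 30]
pop() removes 30 → [5, -4, 24, 1, 4, 6]
append a[0]+a[-1] = 5+6 = 11 → [5, -4, 24, 1, 4, 6, 11]

[5, -4, 24, 1, 4, 6, 11]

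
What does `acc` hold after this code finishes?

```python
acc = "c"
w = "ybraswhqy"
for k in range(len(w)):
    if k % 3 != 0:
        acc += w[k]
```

'cbrswqy'

k=0: skip
k=1: add 'b' → 'cb'
k=2: add 'r' → 'cbr'
k=3: skip
k=4: add 's' → 'cbrs'
k=5: add 'w' → 'cbrsw'
k=6: skip
k=7: add 'q' → 'cbrswq'
k=8: add 'y' → 'cbrswqy'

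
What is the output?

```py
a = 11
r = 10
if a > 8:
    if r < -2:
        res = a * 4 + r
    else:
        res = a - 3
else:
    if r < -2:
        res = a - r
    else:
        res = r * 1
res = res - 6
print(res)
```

a=11, r=10
a > 8 is True; r < -2 is False
→ res = a - 3 = 8
res = 8-6 = 2

2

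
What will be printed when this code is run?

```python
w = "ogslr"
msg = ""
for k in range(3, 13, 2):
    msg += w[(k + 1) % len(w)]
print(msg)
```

k=3: add w[4]='r' → 'r'
k=5: add w[1]='g' → 'rg'
k=7: add w[3]='l' → 'rgl'
k=9: add w[0]='o' → 'rglo'
k=11: add w[2]='s' → 'rglos'

rglos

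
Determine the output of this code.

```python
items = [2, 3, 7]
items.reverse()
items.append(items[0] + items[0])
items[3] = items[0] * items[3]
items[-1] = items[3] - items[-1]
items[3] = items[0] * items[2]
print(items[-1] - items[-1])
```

reverse → [7, 3, 2]
append items[0]+items[0] = 7+7 = 14 → [7, 3, 2, 14]
items[3] = items[0]*items[3] = 7*14 = 98 → [7, 3, 2, 98]
items[-1] = items[3]-items[-1] = 98-98 = 0 → [7, 3, 2, 0]
items[3] = items[0]*items[2] = 7*2 = 14 → [7, 3, 2, 14]
items[-1]-items[-1] = 14-14 = 0

0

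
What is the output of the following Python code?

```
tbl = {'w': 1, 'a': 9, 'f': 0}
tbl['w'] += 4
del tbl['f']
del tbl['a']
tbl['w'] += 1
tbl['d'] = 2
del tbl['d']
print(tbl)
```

{'w': 6}

tbl['w'] = 1+4 = 5 → {'w': 5, 'a': 9, 'f': 0}
del 'f' → {'w': 5, 'a': 9}
del 'a' → {'w': 5}
tbl['w'] = 5+1 = 6 → {'w': 6}
tbl['d'] = 2 → {'w': 6, 'd': 2}
del 'd' → {'w': 6}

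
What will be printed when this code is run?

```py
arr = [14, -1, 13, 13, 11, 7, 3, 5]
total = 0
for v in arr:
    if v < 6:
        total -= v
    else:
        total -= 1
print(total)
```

-12

v=14: not <6, total = 0-1 = -1
v=-1: <6, total = (-1)-(-1) = 0
v=13: not <6, total = 0-1 = -1
v=13: not <6, total = (-1)-1 = -2
v=11: not <6, total = (-2)-1 = -3
v=7: not <6, total = (-3)-1 = -4
v=3: <6, total = (-4)-3 = -7
v=5: <6, total = (-7)-5 = -12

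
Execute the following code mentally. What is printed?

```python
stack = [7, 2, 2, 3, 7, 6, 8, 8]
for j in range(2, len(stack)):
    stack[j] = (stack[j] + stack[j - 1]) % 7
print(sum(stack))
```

j=2: stack[2] = (2+2)%7 = 4 → [7, 2, 4, 3, 7, 6, 8, 8]
j=3: stack[3] = (3+4)%7 = 0 → [7, 2, 4, 0, 7, 6, 8, 8]
j=4: stack[4] = (7+0)%7 = 0 → [7, 2, 4, 0, 0, 6, 8, 8]
j=5: stack[5] = (6+0)%7 = 6 → [7, 2, 4, 0, 0, 6, 8, 8]
j=6: stack[6] = (8+6)%7 = 0 → [7, 2, 4, 0, 0, 6, 0, 8]
j=7: stack[7] = (8+0)%7 = 1 → [7, 2, 4, 0, 0, 6, 0, 1]
sum = 20

20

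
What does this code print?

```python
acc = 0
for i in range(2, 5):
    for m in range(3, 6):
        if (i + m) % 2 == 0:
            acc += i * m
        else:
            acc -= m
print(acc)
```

i=2,m=3: odd sum, acc = 0-3 = -3
i=2,m=4: even sum, acc = (-3)+8 = 5
i=2,m=5: odd sum, acc = 5-5 = 0
i=3,m=3: even sum, acc = 0+9 = 9
i=3,m=4: odd sum, acc = 9-4 = 5
i=3,m=5: even sum, acc = 5+15 = 20
i=4,m=3: odd sum, acc = 20-3 = 17
i=4,m=4: even sum, acc = 17+16 = 33
i=4,m=5: odd sum, acc = 33-5 = 28

28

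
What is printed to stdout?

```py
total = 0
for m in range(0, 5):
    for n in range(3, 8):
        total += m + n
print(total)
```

m=0,n=3: total = 0+3 = 3
m=0,n=4: total = 3+4 = 7
m=0,n=5: total = 7+5 = 12
m=0,n=6: total = 12+6 = 18
m=0,n=7: total = 18+7 = 25
m=1,n=3: total = 25+4 = 29
m=1,n=4: total = 29+5 = 34
m=1,n=5: total = 34+6 = 40
m=1,n=6: total = 40+7 = 47
m=1,n=7: total = 47+8 = 55
m=2,n=3: total = 55+5 = 60
m=2,n=4: total = 60+6 = 66
m=2,n=5: total = 66+7 = 73
m=2,n=6: total = 73+8 = 81
m=2,n=7: total = 81+9 = 90
m=3,n=3: total = 90+6 = 96
m=3,n=4: total = 96+7 = 103
m=3,n=5: total = 103+8 = 111
m=3,n=6: total = 111+9 = 120
m=3,n=7: total = 120+10 = 130
m=4,n=3: total = 130+7 = 137
m=4,n=4: total = 137+8 = 145
m=4,n=5: total = 145+9 = 154
m=4,n=6: total = 154+10 = 164
m=4,n=7: total = 164+11 = 175

175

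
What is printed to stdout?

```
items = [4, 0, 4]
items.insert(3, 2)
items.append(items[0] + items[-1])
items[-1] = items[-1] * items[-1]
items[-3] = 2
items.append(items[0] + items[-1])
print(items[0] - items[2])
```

insert 2 at 3 → [4, 0, 4, 2]
append items[0]+items[-1] = 4+2 = 6 → [4, 0, 4, 2, 6]
items[-1] = items[-1]*items[-1] = 6*6 = 36 → [4, 0, 4, 2, 36]
items[-3] = 2 → [4, 0, 2, 2, 36]
append items[0]+items[-1] = 4+36 = 40 → [4, 0, 2, 2, 36, 40]
items[0]-items[2] = 4-2 = 2

2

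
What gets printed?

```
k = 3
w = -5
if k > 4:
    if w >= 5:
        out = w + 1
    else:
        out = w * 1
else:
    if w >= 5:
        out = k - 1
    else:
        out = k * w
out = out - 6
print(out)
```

k=3, w=-5
k > 4 is False; w >= 5 is False
→ out = k * w = -15
out = (-15)-6 = -21

-21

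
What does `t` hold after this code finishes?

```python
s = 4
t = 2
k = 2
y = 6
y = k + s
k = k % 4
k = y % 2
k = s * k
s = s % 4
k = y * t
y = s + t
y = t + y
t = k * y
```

48

y = 2+4 = 6
k = 2%4 = 2
k = 6%2 = 0
k = 4*0 = 0
s = 4%4 = 0
k = 6*2 = 12
y = 0+2 = 2
y = 2+2 = 4
t = 12*4 = 48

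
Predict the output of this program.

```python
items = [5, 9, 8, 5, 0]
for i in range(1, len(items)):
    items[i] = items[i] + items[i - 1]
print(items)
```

i=1: items[1] = 9+5 = 14 → [5, 14, 8, 5, 0]
i=2: items[2] = 8+14 = 22 → [5, 14, 22, 5, 0]
i=3: items[3] = 5+22 = 27 → [5, 14, 22, 27, 0]
i=4: items[4] = 0+27 = 27 → [5, 14, 22, 27, 27]

[5, 14, 22, 27, 27]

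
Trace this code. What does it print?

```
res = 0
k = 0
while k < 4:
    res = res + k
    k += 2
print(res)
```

2

k=0: res = 0+0 = 0
k=2: res = 0+2 = 2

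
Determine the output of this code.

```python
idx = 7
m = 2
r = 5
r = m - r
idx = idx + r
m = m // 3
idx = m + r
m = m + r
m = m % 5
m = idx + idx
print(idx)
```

-3

r = 2-5 = -3
idx = 7+(-3) = 4
m = 2//3 = 0
idx = 0+(-3) = -3
m = 0+(-3) = -3
m = (-3)%5 = 2
m = (-3)+(-3) = -6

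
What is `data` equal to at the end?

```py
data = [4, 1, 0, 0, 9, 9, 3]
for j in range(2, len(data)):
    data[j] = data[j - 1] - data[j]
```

[4, 1, 1, 1, -8, -17, -20]

j=2: data[2] = 1-0 = 1 → [4, 1, 1, 0, 9, 9, 3]
j=3: data[3] = 1-0 = 1 → [4, 1, 1, 1, 9, 9, 3]
j=4: data[4] = 1-9 = -8 → [4, 1, 1, 1, -8, 9, 3]
j=5: data[5] = (-8)-9 = -17 → [4, 1, 1, 1, -8, -17, 3]
j=6: data[6] = (-17)-3 = -20 → [4, 1, 1, 1, -8, -17, -20]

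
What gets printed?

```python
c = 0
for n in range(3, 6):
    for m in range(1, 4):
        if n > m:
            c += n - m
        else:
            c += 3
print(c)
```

n=3,m=1: 3>1, c = 0+2 = 2
n=3,m=2: 3>2, c = 2+1 = 3
n=3,m=3: not 3>3, c = 3+3 = 6
n=4,m=1: 4>1, c = 6+3 = 9
n=4,m=2: 4>2, c = 9+2 = 11
n=4,m=3: 4>3, c = 11+1 = 12
n=5,m=1: 5>1, c = 12+4 = 16
n=5,m=2: 5>2, c = 16+3 = 19
n=5,m=3: 5>3, c = 19+2 = 21

21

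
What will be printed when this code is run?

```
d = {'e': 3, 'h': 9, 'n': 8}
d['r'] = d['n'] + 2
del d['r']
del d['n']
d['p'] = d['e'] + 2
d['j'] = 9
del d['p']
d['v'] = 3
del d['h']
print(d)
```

{'e': 3, 'j': 9, 'v': 3}

d['r'] = d['n']+2 = 10 → {'e': 3, 'h': 9, 'n': 8, 'r': 10}
del 'r' → {'e': 3, 'h': 9, 'n': 8}
del 'n' → {'e': 3, 'h': 9}
d['p'] = d['e']+2 = 5 → {'e': 3, 'h': 9, 'p': 5}
d['j'] = 9 → {'e': 3, 'h': 9, 'p': 5, 'j': 9}
del 'p' → {'e': 3, 'h': 9, 'j': 9}
d['v'] = 3 → {'e': 3, 'h': 9, 'j': 9, 'v': 3}
del 'h' → {'e': 3, 'j': 9, 'v': 3}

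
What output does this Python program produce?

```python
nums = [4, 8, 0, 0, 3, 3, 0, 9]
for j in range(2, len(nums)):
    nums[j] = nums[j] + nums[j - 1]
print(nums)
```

[4, 8, 8, 8, 11, 14, 14, 23]

j=2: nums[2] = 0+8 = 8 → [4, 8, 8, 0, 3, 3, 0, 9]
j=3: nums[3] = 0+8 = 8 → [4, 8, 8, 8, 3, 3, 0, 9]
j=4: nums[4] = 3+8 = 11 → [4, 8, 8, 8, 11, 3, 0, 9]
j=5: nums[5] = 3+11 = 14 → [4, 8, 8, 8, 11, 14, 0, 9]
j=6: nums[6] = 0+14 = 14 → [4, 8, 8, 8, 11, 14, 14, 9]
j=7: nums[7] = 9+14 = 23 → [4, 8, 8, 8, 11, 14, 14, 23]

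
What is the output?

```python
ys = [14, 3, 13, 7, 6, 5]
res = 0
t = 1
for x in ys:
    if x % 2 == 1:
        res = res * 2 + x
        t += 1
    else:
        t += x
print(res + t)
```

x=14: not odd; t=15
x=3: odd, res = 0*2+3 = 3; t=16
x=13: odd, res = 3*2+13 = 19; t=17
x=7: odd, res = 19*2+7 = 45; t=18
x=6: not odd; t=24
x=5: odd, res = 45*2+5 = 95; t=25
res+t = 95+25 = 120

120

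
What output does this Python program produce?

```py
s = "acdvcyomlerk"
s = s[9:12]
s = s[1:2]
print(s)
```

slice [9:12] → 'erk'
slice [1:2] → 'r'

r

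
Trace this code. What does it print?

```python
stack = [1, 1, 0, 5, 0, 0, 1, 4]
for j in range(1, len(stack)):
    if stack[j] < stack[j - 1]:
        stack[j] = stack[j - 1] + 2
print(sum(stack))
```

j=1: 1>=1, unchanged → [1, 1, 0, 5, 0, 0, 1, 4]
j=2: 0<1, stack[2] = 1+2 = 3 → [1, 1, 3, 5, 0, 0, 1, 4]
j=3: 5>=3, unchanged → [1, 1, 3, 5, 0, 0, 1, 4]
j=4: 0<5, stack[4] = 5+2 = 7 → [1, 1, 3, 5, 7, 0, 1, 4]
j=5: 0<7, stack[5] = 7+2 = 9 → [1, 1, 3, 5, 7, 9, 1, 4]
j=6: 1<9, stack[6] = 9+2 = 11 → [1, 1, 3, 5, 7, 9, 11, 4]
j=7: 4<11, stack[7] = 11+2 = 13 → [1, 1, 3, 5, 7, 9, 11, 13]
sum = 50

50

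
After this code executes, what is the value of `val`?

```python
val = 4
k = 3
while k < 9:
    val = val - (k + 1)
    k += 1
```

-35

k=3: val = 4-4 = 0
k=4: val = 0-5 = -5
k=5: val = (-5)-6 = -11
k=6: val = (-11)-7 = -18
k=7: val = (-18)-8 = -26
k=8: val = (-26)-9 = -35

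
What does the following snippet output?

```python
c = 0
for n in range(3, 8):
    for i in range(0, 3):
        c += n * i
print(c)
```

n=3,i=0: c = 0+0 = 0
n=3,i=1: c = 0+3 = 3
n=3,i=2: c = 3+6 = 9
n=4,i=0: c = 9+0 = 9
n=4,i=1: c = 9+4 = 13
n=4,i=2: c = 13+8 = 21
n=5,i=0: c = 21+0 = 21
n=5,i=1: c = 21+5 = 26
n=5,i=2: c = 26+10 = 36
n=6,i=0: c = 36+0 = 36
n=6,i=1: c = 36+6 = 42
n=6,i=2: c = 42+12 = 54
n=7,i=0: c = 54+0 = 54
n=7,i=1: c = 54+7 = 61
n=7,i=2: c = 61+14 = 75

75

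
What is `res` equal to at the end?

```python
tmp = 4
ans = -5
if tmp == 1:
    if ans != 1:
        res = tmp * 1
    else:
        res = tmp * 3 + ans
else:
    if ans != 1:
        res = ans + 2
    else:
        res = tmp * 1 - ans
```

tmp=4, ans=-5
tmp == 1 is False; ans != 1 is True
→ res = ans + 2 = -3

-3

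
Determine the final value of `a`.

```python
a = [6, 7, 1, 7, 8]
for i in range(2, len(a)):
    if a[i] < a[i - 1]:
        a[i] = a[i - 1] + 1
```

[6, 7, 8, 9, 10]

i=2: 1<7, a[2] = 7+1 = 8 → [6, 7, 8, 7, 8]
i=3: 7<8, a[3] = 8+1 = 9 → [6, 7, 8, 9, 8]
i=4: 8<9, a[4] = 9+1 = 10 → [6, 7, 8, 9, 10]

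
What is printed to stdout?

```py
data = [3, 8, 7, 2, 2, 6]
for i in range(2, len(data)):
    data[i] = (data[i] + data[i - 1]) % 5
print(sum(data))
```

17

i=2: data[2] = (7+8)%5 = 0 → [3, 8, 0, 2, 2, 6]
i=3: data[3] = (2+0)%5 = 2 → [3, 8, 0, 2, 2, 6]
i=4: data[4] = (2+2)%5 = 4 → [3, 8, 0, 2, 4, 6]
i=5: data[5] = (6+4)%5 = 0 → [3, 8, 0, 2, 4, 0]
sum = 17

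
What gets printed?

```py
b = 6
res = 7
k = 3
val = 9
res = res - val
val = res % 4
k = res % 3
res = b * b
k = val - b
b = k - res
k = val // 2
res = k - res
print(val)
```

res = 7-9 = -2
val = (-2)%4 = 2
k = (-2)%3 = 1
res = 6*6 = 36
k = 2-6 = -4
b = (-4)-36 = -40
k = 2//2 = 1
res = 1-36 = -35

2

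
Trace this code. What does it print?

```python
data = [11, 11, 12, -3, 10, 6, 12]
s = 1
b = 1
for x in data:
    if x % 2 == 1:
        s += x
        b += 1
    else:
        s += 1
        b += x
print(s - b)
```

x=11: odd, s = 1+11 = 12; b=2
x=11: odd, s = 12+11 = 23; b=3
x=12: not odd, s = 23+1 = 24; b=15
x=-3: odd, s = 24+(-3) = 21; b=16
x=10: not odd, s = 21+1 = 22; b=26
x=6: not odd, s = 22+1 = 23; b=32
x=12: not odd, s = 23+1 = 24; b=44
s-b = 24-44 = -20

-20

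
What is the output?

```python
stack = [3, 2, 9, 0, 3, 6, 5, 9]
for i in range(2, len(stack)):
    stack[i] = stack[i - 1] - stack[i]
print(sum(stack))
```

i=2: stack[2] = 2-9 = -7 → [3, 2, -7, 0, 3, 6, 5, 9]
i=3: stack[3] = (-7)-0 = -7 → [3, 2, -7, -7, 3, 6, 5, 9]
i=4: stack[4] = (-7)-3 = -10 → [3, 2, -7, -7, -10, 6, 5, 9]
i=5: stack[5] = (-10)-6 = -16 → [3, 2, -7, -7, -10, -16, 5, 9]
i=6: stack[6] = (-16)-5 = -21 → [3, 2, -7, -7, -10, -16, -21, 9]
i=7: stack[7] = (-21)-9 = -30 → [3, 2, -7, -7, -10, -16, -21, -30]
sum = -86

-86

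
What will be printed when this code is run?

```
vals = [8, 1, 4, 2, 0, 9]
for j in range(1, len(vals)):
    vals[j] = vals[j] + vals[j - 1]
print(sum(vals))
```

84

j=1: vals[1] = 1+8 = 9 → [8, 9, 4, 2, 0, 9]
j=2: vals[2] = 4+9 = 13 → [8, 9, 13, 2, 0, 9]
j=3: vals[3] = 2+13 = 15 → [8, 9, 13, 15, 0, 9]
j=4: vals[4] = 0+15 = 15 → [8, 9, 13, 15, 15, 9]
j=5: vals[5] = 9+15 = 24 → [8, 9, 13, 15, 15, 24]
sum = 84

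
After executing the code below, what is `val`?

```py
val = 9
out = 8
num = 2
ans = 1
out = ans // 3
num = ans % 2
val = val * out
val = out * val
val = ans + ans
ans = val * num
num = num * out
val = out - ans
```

out = 1//3 = 0
num = 1%2 = 1
val = 9*0 = 0
val = 0*0 = 0
val = 1+1 = 2
ans = 2*1 = 2
num = 1*0 = 0
val = 0-2 = -2

-2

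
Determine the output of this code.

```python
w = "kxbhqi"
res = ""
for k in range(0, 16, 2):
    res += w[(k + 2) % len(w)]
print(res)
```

bqkbqkbq

k=0: add w[2]='b' → 'b'
k=2: add w[4]='q' → 'bq'
k=4: add w[0]='k' → 'bqk'
k=6: add w[2]='b' → 'bqkb'
k=8: add w[4]='q' → 'bqkbq'
k=10: add w[0]='k' → 'bqkbqk'
k=12: add w[2]='b' → 'bqkbqkb'
k=14: add w[4]='q' → 'bqkbqkbq'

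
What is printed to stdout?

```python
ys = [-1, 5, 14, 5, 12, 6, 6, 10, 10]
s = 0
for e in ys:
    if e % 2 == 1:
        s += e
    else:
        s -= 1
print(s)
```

e=-1: odd, s = 0+(-1) = -1
e=5: odd, s = (-1)+5 = 4
e=14: not odd, s = 4-1 = 3
e=5: odd, s = 3+5 = 8
e=12: not odd, s = 8-1 = 7
e=6: not odd, s = 7-1 = 6
e=6: not odd, s = 6-1 = 5
e=10: not odd, s = 5-1 = 4
e=10: not odd, s = 4-1 = 3

3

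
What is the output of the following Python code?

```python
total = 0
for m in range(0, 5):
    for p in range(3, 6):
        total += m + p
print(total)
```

m=0,p=3: total = 0+3 = 3
m=0,p=4: total = 3+4 = 7
m=0,p=5: total = 7+5 = 12
m=1,p=3: total = 12+4 = 16
m=1,p=4: total = 16+5 = 21
m=1,p=5: total = 21+6 = 27
m=2,p=3: total = 27+5 = 32
m=2,p=4: total = 32+6 = 38
m=2,p=5: total = 38+7 = 45
m=3,p=3: total = 45+6 = 51
m=3,p=4: total = 51+7 = 58
m=3,p=5: total = 58+8 = 66
m=4,p=3: total = 66+7 = 73
m=4,p=4: total = 73+8 = 81
m=4,p=5: total = 81+9 = 90

90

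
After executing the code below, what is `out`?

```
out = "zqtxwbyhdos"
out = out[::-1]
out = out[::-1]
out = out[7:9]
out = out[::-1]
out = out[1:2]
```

reverse → 'sodhybwxtqz'
reverse → 'zqtxwbyhdos'
slice [7:9] → 'hd'
reverse → 'dh'
slice [1:2] → 'h'

'h'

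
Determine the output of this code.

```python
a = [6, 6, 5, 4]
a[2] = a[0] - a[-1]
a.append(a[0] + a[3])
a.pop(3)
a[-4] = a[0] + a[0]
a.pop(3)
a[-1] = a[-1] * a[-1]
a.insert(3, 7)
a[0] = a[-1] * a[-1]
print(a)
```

a[2] = a[0]-a[-1] = 6-4 = 2 → [6, 6, 2, 4]
append a[0]+a[3] = 6+4 = 10 → [6, 6, 2, 4, 10]
pop(3) removes 4 → [6, 6, 2, 10]
a[-4] = a[0]+a[0] = 6+6 = 12 → [12, 6, 2, 10]
pop(3) removes 10 → [12, 6, 2]
a[-1] = a[-1]*a[-1] = 2*2 = 4 → [12, 6, 4]
insert 7 at 3 → [12, 6, 4, 7]
a[0] = a[-1]*a[-1] = 7*7 = 49 → [49, 6, 4, 7]

[49, 6, 4, 7]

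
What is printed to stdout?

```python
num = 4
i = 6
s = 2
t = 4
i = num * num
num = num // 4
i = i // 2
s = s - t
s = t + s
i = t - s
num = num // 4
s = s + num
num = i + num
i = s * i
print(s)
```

2

i = 4*4 = 16
num = 4//4 = 1
i = 16//2 = 8
s = 2-4 = -2
s = 4+(-2) = 2
i = 4-2 = 2
num = 1//4 = 0
s = 2+0 = 2
num = 2+0 = 2
i = 2*2 = 4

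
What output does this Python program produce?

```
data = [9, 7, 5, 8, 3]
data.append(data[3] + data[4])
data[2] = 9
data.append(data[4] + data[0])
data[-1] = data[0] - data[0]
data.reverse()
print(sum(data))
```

append data[3]+data[4] = 8+3 = 11 → [9, 7, 5, 8, 3, 11]
data[2] = 9 → [9, 7, 9, 8, 3, 11]
append data[4]+data[0] = 3+9 = 12 → [9, 7, 9, 8, 3, 11, 12]
data[-1] = data[0]-data[0] = 9-9 = 0 → [9, 7, 9, 8, 3, 11, 0]
reverse → [0, 11, 3, 8, 9, 7, 9]
sum = 47

47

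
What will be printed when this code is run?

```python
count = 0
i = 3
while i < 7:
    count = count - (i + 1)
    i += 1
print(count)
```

-22

i=3: count = 0-4 = -4
i=4: count = (-4)-5 = -9
i=5: count = (-9)-6 = -15
i=6: count = (-15)-7 = -22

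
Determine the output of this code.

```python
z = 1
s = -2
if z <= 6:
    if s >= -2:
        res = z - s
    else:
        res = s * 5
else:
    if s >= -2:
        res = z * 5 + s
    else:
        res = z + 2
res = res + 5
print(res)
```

8

z=1, s=-2
z <= 6 is True; s >= -2 is True
→ res = z - s = 3
res = 3+5 = 8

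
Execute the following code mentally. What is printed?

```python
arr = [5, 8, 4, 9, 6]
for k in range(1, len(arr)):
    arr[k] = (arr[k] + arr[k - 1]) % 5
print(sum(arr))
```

13

k=1: arr[1] = (8+5)%5 = 3 → [5, 3, 4, 9, 6]
k=2: arr[2] = (4+3)%5 = 2 → [5, 3, 2, 9, 6]
k=3: arr[3] = (9+2)%5 = 1 → [5, 3, 2, 1, 6]
k=4: arr[4] = (6+1)%5 = 2 → [5, 3, 2, 1, 2]
sum = 13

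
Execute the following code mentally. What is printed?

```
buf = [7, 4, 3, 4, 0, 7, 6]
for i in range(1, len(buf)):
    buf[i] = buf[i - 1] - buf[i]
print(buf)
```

[7, 3, 0, -4, -4, -11, -17]

i=1: buf[1] = 7-4 = 3 → [7, 3, 3, 4, 0, 7, 6]
i=2: buf[2] = 3-3 = 0 → [7, 3, 0, 4, 0, 7, 6]
i=3: buf[3] = 0-4 = -4 → [7, 3, 0, -4, 0, 7, 6]
i=4: buf[4] = (-4)-0 = -4 → [7, 3, 0, -4, -4, 7, 6]
i=5: buf[5] = (-4)-7 = -11 → [7, 3, 0, -4, -4, -11, 6]
i=6: buf[6] = (-11)-6 = -17 → [7, 3, 0, -4, -4, -11, -17]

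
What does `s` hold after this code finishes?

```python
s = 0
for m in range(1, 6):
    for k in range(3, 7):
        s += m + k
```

m=1,k=3: s = 0+4 = 4
m=1,k=4: s = 4+5 = 9
m=1,k=5: s = 9+6 = 15
m=1,k=6: s = 15+7 = 22
m=2,k=3: s = 22+5 = 27
m=2,k=4: s = 27+6 = 33
m=2,k=5: s = 33+7 = 40
m=2,k=6: s = 40+8 = 48
m=3,k=3: s = 48+6 = 54
m=3,k=4: s = 54+7 = 61
m=3,k=5: s = 61+8 = 69
m=3,k=6: s = 69+9 = 78
m=4,k=3: s = 78+7 = 85
m=4,k=4: s = 85+8 = 93
m=4,k=5: s = 93+9 = 102
m=4,k=6: s = 102+10 = 112
m=5,k=3: s = 112+8 = 120
m=5,k=4: s = 120+9 = 129
m=5,k=5: s = 129+10 = 139
m=5,k=6: s = 139+11 = 150

150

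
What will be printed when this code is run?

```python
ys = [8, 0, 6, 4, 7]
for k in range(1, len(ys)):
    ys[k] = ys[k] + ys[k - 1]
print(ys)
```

k=1: ys[1] = 0+8 = 8 → [8, 8, 6, 4, 7]
k=2: ys[2] = 6+8 = 14 → [8, 8, 14, 4, 7]
k=3: ys[3] = 4+14 = 18 → [8, 8, 14, 18, 7]
k=4: ys[4] = 7+18 = 25 → [8, 8, 14, 18, 25]

[8, 8, 14, 18, 25]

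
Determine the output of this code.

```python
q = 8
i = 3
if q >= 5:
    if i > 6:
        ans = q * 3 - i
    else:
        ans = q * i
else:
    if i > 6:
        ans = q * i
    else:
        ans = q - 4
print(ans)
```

24

q=8, i=3
q >= 5 is True; i > 6 is False
→ ans = q * i = 24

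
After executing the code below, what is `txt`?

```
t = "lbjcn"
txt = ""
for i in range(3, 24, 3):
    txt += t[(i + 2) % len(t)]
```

i=3: add t[0]='l' → 'l'
i=6: add t[3]='c' → 'lc'
i=9: add t[1]='b' → 'lcb'
i=12: add t[4]='n' → 'lcbn'
i=15: add t[2]='j' → 'lcbnj'
i=18: add t[0]='l' → 'lcbnjl'
i=21: add t[3]='c' → 'lcbnjlc'

'lcbnjlc'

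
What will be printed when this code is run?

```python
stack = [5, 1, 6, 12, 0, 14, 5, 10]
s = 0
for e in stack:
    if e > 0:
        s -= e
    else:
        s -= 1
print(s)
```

-54

e=5: >0, s = 0-5 = -5
e=1: >0, s = (-5)-1 = -6
e=6: >0, s = (-6)-6 = -12
e=12: >0, s = (-12)-12 = -24
e=0: not >0, s = (-24)-1 = -25
e=14: >0, s = (-25)-14 = -39
e=5: >0, s = (-39)-5 = -44
e=10: >0, s = (-44)-10 = -54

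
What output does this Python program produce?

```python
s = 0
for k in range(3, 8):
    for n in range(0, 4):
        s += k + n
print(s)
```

k=3,n=0: s = 0+3 = 3
k=3,n=1: s = 3+4 = 7
k=3,n=2: s = 7+5 = 12
k=3,n=3: s = 12+6 = 18
k=4,n=0: s = 18+4 = 22
k=4,n=1: s = 22+5 = 27
k=4,n=2: s = 27+6 = 33
k=4,n=3: s = 33+7 = 40
k=5,n=0: s = 40+5 = 45
k=5,n=1: s = 45+6 = 51
k=5,n=2: s = 51+7 = 58
k=5,n=3: s = 58+8 = 66
k=6,n=0: s = 66+6 = 72
k=6,n=1: s = 72+7 = 79
k=6,n=2: s = 79+8 = 87
k=6,n=3: s = 87+9 = 96
k=7,n=0: s = 96+7 = 103
k=7,n=1: s = 103+8 = 111
k=7,n=2: s = 111+9 = 120
k=7,n=3: s = 120+10 = 130

130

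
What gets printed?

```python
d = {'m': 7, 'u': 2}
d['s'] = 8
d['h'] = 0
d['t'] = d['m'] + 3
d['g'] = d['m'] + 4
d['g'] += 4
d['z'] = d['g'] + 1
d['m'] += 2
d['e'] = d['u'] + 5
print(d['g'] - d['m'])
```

6

d['s'] = 8 → {'m': 7, 'u': 2, 's': 8}
d['h'] = 0 → {'m': 7, 'u': 2, 's': 8, 'h': 0}
d['t'] = d['m']+3 = 10 → {'m': 7, 'u': 2, 's': 8, 'h': 0, 't': 10}
d['g'] = d['m']+4 = 11 → {'m': 7, 'u': 2, 's': 8, 'h': 0, 't': 10, 'g': 11}
d['g'] = 11+4 = 15 → {'m': 7, 'u': 2, 's': 8, 'h': 0, 't': 10, 'g': 15}
d['z'] = d['g']+1 = 16 → {'m': 7, 'u': 2, 's': 8, 'h': 0, 't': 10, 'g': 15, 'z': 16}
d['m'] = 7+2 = 9 → {'m': 9, 'u': 2, 's': 8, 'h': 0, 't': 10, 'g': 15, 'z': 16}
d['e'] = d['u']+5 = 7 → {'m': 9, 'u': 2, 's': 8, 'h': 0, 't': 10, 'g': 15, 'z': 16, 'e': 7}
d['g']-d['m'] = 15-9 = 6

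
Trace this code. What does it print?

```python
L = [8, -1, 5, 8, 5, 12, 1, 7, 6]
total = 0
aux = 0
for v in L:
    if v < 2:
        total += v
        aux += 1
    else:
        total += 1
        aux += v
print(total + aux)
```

60

v=8: not <2, total = 0+1 = 1; aux=8
v=-1: <2, total = 1+(-1) = 0; aux=9
v=5: not <2, total = 0+1 = 1; aux=14
v=8: not <2, total = 1+1 = 2; aux=22
v=5: not <2, total = 2+1 = 3; aux=27
v=12: not <2, total = 3+1 = 4; aux=39
v=1: <2, total = 4+1 = 5; aux=40
v=7: not <2, total = 5+1 = 6; aux=47
v=6: not <2, total = 6+1 = 7; aux=53
total+aux = 7+53 = 60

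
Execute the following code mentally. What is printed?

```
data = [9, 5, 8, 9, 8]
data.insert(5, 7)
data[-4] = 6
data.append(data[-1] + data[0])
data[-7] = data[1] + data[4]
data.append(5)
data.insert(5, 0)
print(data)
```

[13, 5, 6, 9, 8, 0, 7, 16, 5]

insert 7 at 5 → [9, 5, 8, 9, 8, 7]
data[-4] = 6 → [9, 5, 6, 9, 8, 7]
append data[-1]+data[0] = 7+9 = 16 → [9, 5, 6, 9, 8, 7, 16]
data[-7] = data[1]+data[4] = 5+8 = 13 → [13, 5, 6, 9, 8, 7, 16]
append 5 → [13, 5, 6, 9, 8, 7, 16, 5]
insert 0 at 5 → [13, 5, 6, 9, 8, 0, 7, 16, 5]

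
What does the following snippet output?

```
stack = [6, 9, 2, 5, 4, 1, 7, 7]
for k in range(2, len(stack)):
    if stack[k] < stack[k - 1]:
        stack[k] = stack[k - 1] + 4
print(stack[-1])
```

k=2: 2<9, stack[2] = 9+4 = 13 → [6, 9, 13, 5, 4, 1, 7, 7]
k=3: 5<13, stack[3] = 13+4 = 17 → [6, 9, 13, 17, 4, 1, 7, 7]
k=4: 4<17, stack[4] = 17+4 = 21 → [6, 9, 13, 17, 21, 1, 7, 7]
k=5: 1<21, stack[5] = 21+4 = 25 → [6, 9, 13, 17, 21, 25, 7, 7]
k=6: 7<25, stack[6] = 25+4 = 29 → [6, 9, 13, 17, 21, 25, 29, 7]
k=7: 7<29, stack[7] = 29+4 = 33 → [6, 9, 13, 17, 21, 25, 29, 33]

33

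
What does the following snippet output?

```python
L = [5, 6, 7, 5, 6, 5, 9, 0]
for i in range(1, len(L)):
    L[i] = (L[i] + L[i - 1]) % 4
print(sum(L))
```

i=1: L[1] = (6+5)%4 = 3 → [5, 3, 7, 5, 6, 5, 9, 0]
i=2: L[2] = (7+3)%4 = 2 → [5, 3, 2, 5, 6, 5, 9, 0]
i=3: L[3] = (5+2)%4 = 3 → [5, 3, 2, 3, 6, 5, 9, 0]
i=4: L[4] = (6+3)%4 = 1 → [5, 3, 2, 3, 1, 5, 9, 0]
i=5: L[5] = (5+1)%4 = 2 → [5, 3, 2, 3, 1, 2, 9, 0]
i=6: L[6] = (9+2)%4 = 3 → [5, 3, 2, 3, 1, 2, 3, 0]
i=7: L[7] = (0+3)%4 = 3 → [5, 3, 2, 3, 1, 2, 3, 3]
sum = 22

22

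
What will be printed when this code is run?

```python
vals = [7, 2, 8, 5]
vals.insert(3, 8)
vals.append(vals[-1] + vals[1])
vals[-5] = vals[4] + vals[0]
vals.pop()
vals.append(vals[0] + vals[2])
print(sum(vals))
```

55

insert 8 at 3 → [7, 2, 8, 8, 5]
append vals[-1]+vals[1] = 5+2 = 7 → [7, 2, 8, 8, 5, 7]
vals[-5] = vals[4]+vals[0] = 5+7 = 12 → [7, 12, 8, 8, 5, 7]
pop() removes 7 → [7, 12, 8, 8, 5]
append vals[0]+vals[2] = 7+8 = 15 → [7, 12, 8, 8, 5, 15]
sum = 55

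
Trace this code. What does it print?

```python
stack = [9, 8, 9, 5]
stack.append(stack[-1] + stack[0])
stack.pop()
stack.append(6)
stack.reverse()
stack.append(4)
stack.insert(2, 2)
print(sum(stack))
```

append stack[-1]+stack[0] = 5+9 = 14 → [9, 8, 9, 5, 14]
pop() removes 14 → [9, 8, 9, 5]
append 6 → [9, 8, 9, 5, 6]
reverse → [6, 5, 9, 8, 9]
append 4 → [6, 5, 9, 8, 9, 4]
insert 2 at 2 → [6, 5, 2, 9, 8, 9, 4]
sum = 43

43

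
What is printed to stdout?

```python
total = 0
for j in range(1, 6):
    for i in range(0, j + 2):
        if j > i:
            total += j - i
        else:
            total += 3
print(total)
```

j=1,i=0: 1>0, total = 0+1 = 1
j=1,i=1: not 1>1, total = 1+3 = 4
j=1,i=2: not 1>2, total = 4+3 = 7
j=2,i=0: 2>0, total = 7+2 = 9
j=2,i=1: 2>1, total = 9+1 = 10
j=2,i=2: not 2>2, total = 10+3 = 13
j=2,i=3: not 2>3, total = 13+3 = 16
j=3,i=0: 3>0, total = 16+3 = 19
j=3,i=1: 3>1, total = 19+2 = 21
j=3,i=2: 3>2, total = 21+1 = 22
j=3,i=3: not 3>3, total = 22+3 = 25
j=3,i=4: not 3>4, total = 25+3 = 28
j=4,i=0: 4>0, total = 28+4 = 32
j=4,i=1: 4>1, total = 32+3 = 35
j=4,i=2: 4>2, total = 35+2 = 37
j=4,i=3: 4>3, total = 37+1 = 38
j=4,i=4: not 4>4, total = 38+3 = 41
j=4,i=5: not 4>5, total = 41+3 = 44
j=5,i=0: 5>0, total = 44+5 = 49
j=5,i=1: 5>1, total = 49+4 = 53
j=5,i=2: 5>2, total = 53+3 = 56
j=5,i=3: 5>3, total = 56+2 = 58
j=5,i=4: 5>4, total = 58+1 = 59
j=5,i=5: not 5>5, total = 59+3 = 62
j=5,i=6: not 5>6, total = 62+3 = 65

65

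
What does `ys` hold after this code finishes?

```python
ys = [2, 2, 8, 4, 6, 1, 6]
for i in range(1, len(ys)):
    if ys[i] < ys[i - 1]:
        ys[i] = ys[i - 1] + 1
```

i=1: 2>=2, unchanged → [2, 2, 8, 4, 6, 1, 6]
i=2: 8>=2, unchanged → [2, 2, 8, 4, 6, 1, 6]
i=3: 4<8, ys[3] = 8+1 = 9 → [2, 2, 8, 9, 6, 1, 6]
i=4: 6<9, ys[4] = 9+1 = 10 → [2, 2, 8, 9, 10, 1, 6]
i=5: 1<10, ys[5] = 10+1 = 11 → [2, 2, 8, 9, 10, 11, 6]
i=6: 6<11, ys[6] = 11+1 = 12 → [2, 2, 8, 9, 10, 11, 12]

[2, 2, 8, 9, 10, 11, 12]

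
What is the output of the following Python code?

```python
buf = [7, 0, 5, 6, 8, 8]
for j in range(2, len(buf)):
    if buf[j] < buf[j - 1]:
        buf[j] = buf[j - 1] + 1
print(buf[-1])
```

j=2: 5>=0, unchanged → [7, 0, 5, 6, 8, 8]
j=3: 6>=5, unchanged → [7, 0, 5, 6, 8, 8]
j=4: 8>=6, unchanged → [7, 0, 5, 6, 8, 8]
j=5: 8>=8, unchanged → [7, 0, 5, 6, 8, 8]

8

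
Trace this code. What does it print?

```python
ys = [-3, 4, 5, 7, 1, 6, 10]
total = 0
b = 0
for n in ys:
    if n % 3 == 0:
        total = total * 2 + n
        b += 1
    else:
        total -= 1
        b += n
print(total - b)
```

-38

n=-3: %3==0, total = 0*2+(-3) = -3; b=1
n=4: not %3==0, total = (-3)-1 = -4; b=5
n=5: not %3==0, total = (-4)-1 = -5; b=10
n=7: not %3==0, total = (-5)-1 = -6; b=17
n=1: not %3==0, total = (-6)-1 = -7; b=18
n=6: %3==0, total = (-7)*2+6 = -8; b=19
n=10: not %3==0, total = (-8)-1 = -9; b=29
total-b = (-9)-29 = -38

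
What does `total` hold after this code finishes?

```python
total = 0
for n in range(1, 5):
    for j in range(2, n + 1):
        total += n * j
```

55

n=2,j=2: total = 0+4 = 4
n=3,j=2: total = 4+6 = 10
n=3,j=3: total = 10+9 = 19
n=4,j=2: total = 19+8 = 27
n=4,j=3: total = 27+12 = 39
n=4,j=4: total = 39+16 = 55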